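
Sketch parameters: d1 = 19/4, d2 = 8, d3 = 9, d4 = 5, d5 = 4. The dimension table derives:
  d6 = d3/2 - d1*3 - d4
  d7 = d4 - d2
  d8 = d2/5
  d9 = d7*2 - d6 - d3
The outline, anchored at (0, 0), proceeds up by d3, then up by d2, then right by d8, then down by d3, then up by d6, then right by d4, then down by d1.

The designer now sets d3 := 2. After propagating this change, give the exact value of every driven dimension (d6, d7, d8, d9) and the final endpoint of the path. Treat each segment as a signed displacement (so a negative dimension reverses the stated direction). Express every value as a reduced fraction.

Apply edit: d3 := 2
  d6 = d3/2 - d1*3 - d4 = -73/4
  d7 = d4 - d2 = -3
  d8 = d2/5 = 8/5
  d9 = d7*2 - d6 - d3 = 41/4
Walk from origin (0, 0):
  seg 1: up by d3 = 2 → (0, 2)
  seg 2: up by d2 = 8 → (0, 10)
  seg 3: right by d8 = 8/5 → (8/5, 10)
  seg 4: down by d3 = 2 → (8/5, 8)
  seg 5: up by d6 = -73/4 → (8/5, -41/4)
  seg 6: right by d4 = 5 → (33/5, -41/4)
  seg 7: down by d1 = 19/4 → (33/5, -15)

d6 = -73/4
d7 = -3
d8 = 8/5
d9 = 41/4
endpoint = (33/5, -15)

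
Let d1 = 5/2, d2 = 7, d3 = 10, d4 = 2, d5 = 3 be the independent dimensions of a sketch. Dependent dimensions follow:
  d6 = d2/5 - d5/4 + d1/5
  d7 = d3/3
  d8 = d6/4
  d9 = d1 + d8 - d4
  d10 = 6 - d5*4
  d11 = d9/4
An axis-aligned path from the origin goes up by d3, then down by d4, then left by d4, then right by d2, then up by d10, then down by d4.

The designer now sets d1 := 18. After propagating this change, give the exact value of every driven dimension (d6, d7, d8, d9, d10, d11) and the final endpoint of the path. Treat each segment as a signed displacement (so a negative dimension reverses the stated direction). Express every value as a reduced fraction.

d6 = 17/4
d7 = 10/3
d8 = 17/16
d9 = 273/16
d10 = -6
d11 = 273/64
endpoint = (5, 0)

Apply edit: d1 := 18
  d6 = d2/5 - d5/4 + d1/5 = 17/4
  d7 = d3/3 = 10/3
  d8 = d6/4 = 17/16
  d9 = d1 + d8 - d4 = 273/16
  d10 = 6 - d5*4 = -6
  d11 = d9/4 = 273/64
Walk from origin (0, 0):
  seg 1: up by d3 = 10 → (0, 10)
  seg 2: down by d4 = 2 → (0, 8)
  seg 3: left by d4 = 2 → (-2, 8)
  seg 4: right by d2 = 7 → (5, 8)
  seg 5: up by d10 = -6 → (5, 2)
  seg 6: down by d4 = 2 → (5, 0)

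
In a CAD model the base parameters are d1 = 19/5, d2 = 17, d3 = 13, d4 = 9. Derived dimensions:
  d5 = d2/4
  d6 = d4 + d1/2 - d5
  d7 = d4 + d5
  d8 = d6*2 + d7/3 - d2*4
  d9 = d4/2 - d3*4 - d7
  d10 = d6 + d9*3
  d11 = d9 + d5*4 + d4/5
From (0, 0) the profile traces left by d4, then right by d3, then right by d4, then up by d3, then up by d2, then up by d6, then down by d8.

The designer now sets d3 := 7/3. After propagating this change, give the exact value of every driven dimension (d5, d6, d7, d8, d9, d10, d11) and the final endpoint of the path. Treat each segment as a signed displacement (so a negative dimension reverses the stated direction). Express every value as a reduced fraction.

d5 = 17/4
d6 = 133/20
d7 = 53/4
d8 = -3017/60
d9 = -217/12
d10 = -238/5
d11 = 43/60
endpoint = (7/3, 1144/15)

Apply edit: d3 := 7/3
  d5 = d2/4 = 17/4
  d6 = d4 + d1/2 - d5 = 133/20
  d7 = d4 + d5 = 53/4
  d8 = d6*2 + d7/3 - d2*4 = -3017/60
  d9 = d4/2 - d3*4 - d7 = -217/12
  d10 = d6 + d9*3 = -238/5
  d11 = d9 + d5*4 + d4/5 = 43/60
Walk from origin (0, 0):
  seg 1: left by d4 = 9 → (-9, 0)
  seg 2: right by d3 = 7/3 → (-20/3, 0)
  seg 3: right by d4 = 9 → (7/3, 0)
  seg 4: up by d3 = 7/3 → (7/3, 7/3)
  seg 5: up by d2 = 17 → (7/3, 58/3)
  seg 6: up by d6 = 133/20 → (7/3, 1559/60)
  seg 7: down by d8 = -3017/60 → (7/3, 1144/15)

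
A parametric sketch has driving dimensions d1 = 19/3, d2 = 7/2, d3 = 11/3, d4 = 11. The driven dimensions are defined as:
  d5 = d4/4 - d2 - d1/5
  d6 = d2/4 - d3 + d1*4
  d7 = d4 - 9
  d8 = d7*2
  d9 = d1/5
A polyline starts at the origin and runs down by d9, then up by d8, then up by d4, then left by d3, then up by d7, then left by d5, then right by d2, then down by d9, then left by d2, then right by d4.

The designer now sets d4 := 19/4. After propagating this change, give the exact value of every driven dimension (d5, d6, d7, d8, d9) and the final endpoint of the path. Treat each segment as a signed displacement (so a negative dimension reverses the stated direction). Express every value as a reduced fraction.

d5 = -859/240
d6 = 541/24
d7 = -17/4
d8 = -17/2
d9 = 19/15
endpoint = (373/80, -158/15)

Apply edit: d4 := 19/4
  d5 = d4/4 - d2 - d1/5 = -859/240
  d6 = d2/4 - d3 + d1*4 = 541/24
  d7 = d4 - 9 = -17/4
  d8 = d7*2 = -17/2
  d9 = d1/5 = 19/15
Walk from origin (0, 0):
  seg 1: down by d9 = 19/15 → (0, -19/15)
  seg 2: up by d8 = -17/2 → (0, -293/30)
  seg 3: up by d4 = 19/4 → (0, -301/60)
  seg 4: left by d3 = 11/3 → (-11/3, -301/60)
  seg 5: up by d7 = -17/4 → (-11/3, -139/15)
  seg 6: left by d5 = -859/240 → (-7/80, -139/15)
  seg 7: right by d2 = 7/2 → (273/80, -139/15)
  seg 8: down by d9 = 19/15 → (273/80, -158/15)
  seg 9: left by d2 = 7/2 → (-7/80, -158/15)
  seg 10: right by d4 = 19/4 → (373/80, -158/15)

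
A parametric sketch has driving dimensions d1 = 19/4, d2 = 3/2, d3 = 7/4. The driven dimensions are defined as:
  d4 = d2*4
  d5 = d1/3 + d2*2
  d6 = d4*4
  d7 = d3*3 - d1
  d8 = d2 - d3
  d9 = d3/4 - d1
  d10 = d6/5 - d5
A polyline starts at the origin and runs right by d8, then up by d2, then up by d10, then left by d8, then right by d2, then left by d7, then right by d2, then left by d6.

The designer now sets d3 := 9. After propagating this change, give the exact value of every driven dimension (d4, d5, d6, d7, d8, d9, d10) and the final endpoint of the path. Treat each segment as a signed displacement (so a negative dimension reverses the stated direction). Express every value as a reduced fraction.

Apply edit: d3 := 9
  d4 = d2*4 = 6
  d5 = d1/3 + d2*2 = 55/12
  d6 = d4*4 = 24
  d7 = d3*3 - d1 = 89/4
  d8 = d2 - d3 = -15/2
  d9 = d3/4 - d1 = -5/2
  d10 = d6/5 - d5 = 13/60
Walk from origin (0, 0):
  seg 1: right by d8 = -15/2 → (-15/2, 0)
  seg 2: up by d2 = 3/2 → (-15/2, 3/2)
  seg 3: up by d10 = 13/60 → (-15/2, 103/60)
  seg 4: left by d8 = -15/2 → (0, 103/60)
  seg 5: right by d2 = 3/2 → (3/2, 103/60)
  seg 6: left by d7 = 89/4 → (-83/4, 103/60)
  seg 7: right by d2 = 3/2 → (-77/4, 103/60)
  seg 8: left by d6 = 24 → (-173/4, 103/60)

d4 = 6
d5 = 55/12
d6 = 24
d7 = 89/4
d8 = -15/2
d9 = -5/2
d10 = 13/60
endpoint = (-173/4, 103/60)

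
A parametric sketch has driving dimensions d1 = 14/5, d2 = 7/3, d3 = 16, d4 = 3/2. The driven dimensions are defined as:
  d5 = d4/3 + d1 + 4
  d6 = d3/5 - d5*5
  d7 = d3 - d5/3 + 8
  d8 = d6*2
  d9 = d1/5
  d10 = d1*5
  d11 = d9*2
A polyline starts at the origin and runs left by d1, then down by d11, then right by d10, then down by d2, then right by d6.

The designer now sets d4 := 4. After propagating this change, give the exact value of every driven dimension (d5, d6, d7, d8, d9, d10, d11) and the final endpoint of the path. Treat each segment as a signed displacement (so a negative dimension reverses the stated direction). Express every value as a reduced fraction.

d5 = 122/15
d6 = -562/15
d7 = 958/45
d8 = -1124/15
d9 = 14/25
d10 = 14
d11 = 28/25
endpoint = (-394/15, -259/75)

Apply edit: d4 := 4
  d5 = d4/3 + d1 + 4 = 122/15
  d6 = d3/5 - d5*5 = -562/15
  d7 = d3 - d5/3 + 8 = 958/45
  d8 = d6*2 = -1124/15
  d9 = d1/5 = 14/25
  d10 = d1*5 = 14
  d11 = d9*2 = 28/25
Walk from origin (0, 0):
  seg 1: left by d1 = 14/5 → (-14/5, 0)
  seg 2: down by d11 = 28/25 → (-14/5, -28/25)
  seg 3: right by d10 = 14 → (56/5, -28/25)
  seg 4: down by d2 = 7/3 → (56/5, -259/75)
  seg 5: right by d6 = -562/15 → (-394/15, -259/75)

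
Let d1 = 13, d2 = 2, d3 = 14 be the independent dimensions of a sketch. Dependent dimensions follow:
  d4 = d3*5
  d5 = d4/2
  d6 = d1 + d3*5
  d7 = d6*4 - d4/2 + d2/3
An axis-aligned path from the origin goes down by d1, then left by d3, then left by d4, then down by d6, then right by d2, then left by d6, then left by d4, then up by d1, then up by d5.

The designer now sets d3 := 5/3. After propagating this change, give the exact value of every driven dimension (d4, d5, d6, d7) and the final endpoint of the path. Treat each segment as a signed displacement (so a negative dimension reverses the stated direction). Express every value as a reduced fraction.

Apply edit: d3 := 5/3
  d4 = d3*5 = 25/3
  d5 = d4/2 = 25/6
  d6 = d1 + d3*5 = 64/3
  d7 = d6*4 - d4/2 + d2/3 = 491/6
Walk from origin (0, 0):
  seg 1: down by d1 = 13 → (0, -13)
  seg 2: left by d3 = 5/3 → (-5/3, -13)
  seg 3: left by d4 = 25/3 → (-10, -13)
  seg 4: down by d6 = 64/3 → (-10, -103/3)
  seg 5: right by d2 = 2 → (-8, -103/3)
  seg 6: left by d6 = 64/3 → (-88/3, -103/3)
  seg 7: left by d4 = 25/3 → (-113/3, -103/3)
  seg 8: up by d1 = 13 → (-113/3, -64/3)
  seg 9: up by d5 = 25/6 → (-113/3, -103/6)

d4 = 25/3
d5 = 25/6
d6 = 64/3
d7 = 491/6
endpoint = (-113/3, -103/6)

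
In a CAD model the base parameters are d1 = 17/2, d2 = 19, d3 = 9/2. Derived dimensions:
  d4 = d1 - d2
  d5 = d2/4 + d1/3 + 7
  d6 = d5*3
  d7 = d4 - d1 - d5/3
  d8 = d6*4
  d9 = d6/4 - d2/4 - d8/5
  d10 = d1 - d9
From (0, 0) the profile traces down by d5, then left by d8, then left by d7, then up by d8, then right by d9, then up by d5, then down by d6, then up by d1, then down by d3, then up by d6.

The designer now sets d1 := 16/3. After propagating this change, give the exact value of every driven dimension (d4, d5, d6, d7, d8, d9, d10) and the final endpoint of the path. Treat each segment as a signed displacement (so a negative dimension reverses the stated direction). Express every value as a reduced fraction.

d4 = -41/3
d5 = 487/36
d6 = 487/12
d7 = -2539/108
d8 = 487/3
d9 = -6497/240
d10 = 7777/240
endpoint = (-358333/2160, 979/6)

Apply edit: d1 := 16/3
  d4 = d1 - d2 = -41/3
  d5 = d2/4 + d1/3 + 7 = 487/36
  d6 = d5*3 = 487/12
  d7 = d4 - d1 - d5/3 = -2539/108
  d8 = d6*4 = 487/3
  d9 = d6/4 - d2/4 - d8/5 = -6497/240
  d10 = d1 - d9 = 7777/240
Walk from origin (0, 0):
  seg 1: down by d5 = 487/36 → (0, -487/36)
  seg 2: left by d8 = 487/3 → (-487/3, -487/36)
  seg 3: left by d7 = -2539/108 → (-14993/108, -487/36)
  seg 4: up by d8 = 487/3 → (-14993/108, 5357/36)
  seg 5: right by d9 = -6497/240 → (-358333/2160, 5357/36)
  seg 6: up by d5 = 487/36 → (-358333/2160, 487/3)
  seg 7: down by d6 = 487/12 → (-358333/2160, 487/4)
  seg 8: up by d1 = 16/3 → (-358333/2160, 1525/12)
  seg 9: down by d3 = 9/2 → (-358333/2160, 1471/12)
  seg 10: up by d6 = 487/12 → (-358333/2160, 979/6)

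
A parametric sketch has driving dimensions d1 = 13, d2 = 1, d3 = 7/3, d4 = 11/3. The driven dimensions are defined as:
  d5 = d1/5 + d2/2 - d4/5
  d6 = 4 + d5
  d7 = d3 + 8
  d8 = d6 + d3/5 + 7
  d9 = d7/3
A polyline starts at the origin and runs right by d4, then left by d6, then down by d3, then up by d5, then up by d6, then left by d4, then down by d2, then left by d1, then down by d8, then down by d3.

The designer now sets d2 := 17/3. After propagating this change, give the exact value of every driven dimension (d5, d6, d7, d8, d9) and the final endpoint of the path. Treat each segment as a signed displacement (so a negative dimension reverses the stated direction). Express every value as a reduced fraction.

d5 = 47/10
d6 = 87/10
d7 = 31/3
d8 = 97/6
d9 = 31/9
endpoint = (-217/10, -131/10)

Apply edit: d2 := 17/3
  d5 = d1/5 + d2/2 - d4/5 = 47/10
  d6 = 4 + d5 = 87/10
  d7 = d3 + 8 = 31/3
  d8 = d6 + d3/5 + 7 = 97/6
  d9 = d7/3 = 31/9
Walk from origin (0, 0):
  seg 1: right by d4 = 11/3 → (11/3, 0)
  seg 2: left by d6 = 87/10 → (-151/30, 0)
  seg 3: down by d3 = 7/3 → (-151/30, -7/3)
  seg 4: up by d5 = 47/10 → (-151/30, 71/30)
  seg 5: up by d6 = 87/10 → (-151/30, 166/15)
  seg 6: left by d4 = 11/3 → (-87/10, 166/15)
  seg 7: down by d2 = 17/3 → (-87/10, 27/5)
  seg 8: left by d1 = 13 → (-217/10, 27/5)
  seg 9: down by d8 = 97/6 → (-217/10, -323/30)
  seg 10: down by d3 = 7/3 → (-217/10, -131/10)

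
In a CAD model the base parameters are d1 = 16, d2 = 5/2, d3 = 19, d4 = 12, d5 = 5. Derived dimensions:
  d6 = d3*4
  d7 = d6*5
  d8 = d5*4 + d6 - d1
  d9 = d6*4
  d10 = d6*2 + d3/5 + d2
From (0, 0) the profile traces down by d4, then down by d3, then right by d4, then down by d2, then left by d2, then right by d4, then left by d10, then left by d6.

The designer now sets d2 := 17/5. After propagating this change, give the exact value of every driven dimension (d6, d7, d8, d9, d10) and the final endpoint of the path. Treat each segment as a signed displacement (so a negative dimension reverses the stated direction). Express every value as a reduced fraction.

Apply edit: d2 := 17/5
  d6 = d3*4 = 76
  d7 = d6*5 = 380
  d8 = d5*4 + d6 - d1 = 80
  d9 = d6*4 = 304
  d10 = d6*2 + d3/5 + d2 = 796/5
Walk from origin (0, 0):
  seg 1: down by d4 = 12 → (0, -12)
  seg 2: down by d3 = 19 → (0, -31)
  seg 3: right by d4 = 12 → (12, -31)
  seg 4: down by d2 = 17/5 → (12, -172/5)
  seg 5: left by d2 = 17/5 → (43/5, -172/5)
  seg 6: right by d4 = 12 → (103/5, -172/5)
  seg 7: left by d10 = 796/5 → (-693/5, -172/5)
  seg 8: left by d6 = 76 → (-1073/5, -172/5)

d6 = 76
d7 = 380
d8 = 80
d9 = 304
d10 = 796/5
endpoint = (-1073/5, -172/5)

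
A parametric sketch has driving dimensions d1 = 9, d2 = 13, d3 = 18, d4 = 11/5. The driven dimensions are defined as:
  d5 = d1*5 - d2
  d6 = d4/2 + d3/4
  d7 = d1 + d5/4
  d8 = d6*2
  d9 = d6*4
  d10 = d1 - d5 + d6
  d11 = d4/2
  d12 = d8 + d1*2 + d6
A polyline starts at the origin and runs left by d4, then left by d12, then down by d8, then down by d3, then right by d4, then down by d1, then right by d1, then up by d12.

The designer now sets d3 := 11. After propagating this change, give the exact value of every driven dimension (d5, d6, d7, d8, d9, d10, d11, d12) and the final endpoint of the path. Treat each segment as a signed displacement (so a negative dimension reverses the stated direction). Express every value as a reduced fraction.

Apply edit: d3 := 11
  d5 = d1*5 - d2 = 32
  d6 = d4/2 + d3/4 = 77/20
  d7 = d1 + d5/4 = 17
  d8 = d6*2 = 77/10
  d9 = d6*4 = 77/5
  d10 = d1 - d5 + d6 = -383/20
  d11 = d4/2 = 11/10
  d12 = d8 + d1*2 + d6 = 591/20
Walk from origin (0, 0):
  seg 1: left by d4 = 11/5 → (-11/5, 0)
  seg 2: left by d12 = 591/20 → (-127/4, 0)
  seg 3: down by d8 = 77/10 → (-127/4, -77/10)
  seg 4: down by d3 = 11 → (-127/4, -187/10)
  seg 5: right by d4 = 11/5 → (-591/20, -187/10)
  seg 6: down by d1 = 9 → (-591/20, -277/10)
  seg 7: right by d1 = 9 → (-411/20, -277/10)
  seg 8: up by d12 = 591/20 → (-411/20, 37/20)

d5 = 32
d6 = 77/20
d7 = 17
d8 = 77/10
d9 = 77/5
d10 = -383/20
d11 = 11/10
d12 = 591/20
endpoint = (-411/20, 37/20)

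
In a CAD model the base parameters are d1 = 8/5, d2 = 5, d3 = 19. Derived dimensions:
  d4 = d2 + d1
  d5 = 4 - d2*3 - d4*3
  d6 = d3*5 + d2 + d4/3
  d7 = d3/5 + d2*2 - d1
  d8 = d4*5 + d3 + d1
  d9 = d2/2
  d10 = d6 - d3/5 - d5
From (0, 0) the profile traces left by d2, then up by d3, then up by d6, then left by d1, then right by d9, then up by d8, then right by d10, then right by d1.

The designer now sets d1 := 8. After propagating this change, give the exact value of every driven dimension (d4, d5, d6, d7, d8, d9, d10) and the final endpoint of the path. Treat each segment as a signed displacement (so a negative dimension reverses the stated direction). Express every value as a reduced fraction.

d4 = 13
d5 = -50
d6 = 313/3
d7 = 29/5
d8 = 92
d9 = 5/2
d10 = 2258/15
endpoint = (4441/30, 646/3)

Apply edit: d1 := 8
  d4 = d2 + d1 = 13
  d5 = 4 - d2*3 - d4*3 = -50
  d6 = d3*5 + d2 + d4/3 = 313/3
  d7 = d3/5 + d2*2 - d1 = 29/5
  d8 = d4*5 + d3 + d1 = 92
  d9 = d2/2 = 5/2
  d10 = d6 - d3/5 - d5 = 2258/15
Walk from origin (0, 0):
  seg 1: left by d2 = 5 → (-5, 0)
  seg 2: up by d3 = 19 → (-5, 19)
  seg 3: up by d6 = 313/3 → (-5, 370/3)
  seg 4: left by d1 = 8 → (-13, 370/3)
  seg 5: right by d9 = 5/2 → (-21/2, 370/3)
  seg 6: up by d8 = 92 → (-21/2, 646/3)
  seg 7: right by d10 = 2258/15 → (4201/30, 646/3)
  seg 8: right by d1 = 8 → (4441/30, 646/3)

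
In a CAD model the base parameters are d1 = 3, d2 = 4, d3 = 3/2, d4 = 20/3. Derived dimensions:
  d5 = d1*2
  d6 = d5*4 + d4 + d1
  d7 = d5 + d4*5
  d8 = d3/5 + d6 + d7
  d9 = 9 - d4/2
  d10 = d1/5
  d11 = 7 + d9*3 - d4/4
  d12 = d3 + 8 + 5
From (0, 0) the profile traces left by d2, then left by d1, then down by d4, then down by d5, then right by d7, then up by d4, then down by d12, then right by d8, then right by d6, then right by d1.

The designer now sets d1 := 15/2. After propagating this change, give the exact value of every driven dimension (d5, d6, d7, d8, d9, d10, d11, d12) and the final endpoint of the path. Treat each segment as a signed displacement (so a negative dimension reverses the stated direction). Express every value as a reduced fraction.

Apply edit: d1 := 15/2
  d5 = d1*2 = 15
  d6 = d5*4 + d4 + d1 = 445/6
  d7 = d5 + d4*5 = 145/3
  d8 = d3/5 + d6 + d7 = 614/5
  d9 = 9 - d4/2 = 17/3
  d10 = d1/5 = 3/2
  d11 = 7 + d9*3 - d4/4 = 67/3
  d12 = d3 + 8 + 5 = 29/2
Walk from origin (0, 0):
  seg 1: left by d2 = 4 → (-4, 0)
  seg 2: left by d1 = 15/2 → (-23/2, 0)
  seg 3: down by d4 = 20/3 → (-23/2, -20/3)
  seg 4: down by d5 = 15 → (-23/2, -65/3)
  seg 5: right by d7 = 145/3 → (221/6, -65/3)
  seg 6: up by d4 = 20/3 → (221/6, -15)
  seg 7: down by d12 = 29/2 → (221/6, -59/2)
  seg 8: right by d8 = 614/5 → (4789/30, -59/2)
  seg 9: right by d6 = 445/6 → (1169/5, -59/2)
  seg 10: right by d1 = 15/2 → (2413/10, -59/2)

d5 = 15
d6 = 445/6
d7 = 145/3
d8 = 614/5
d9 = 17/3
d10 = 3/2
d11 = 67/3
d12 = 29/2
endpoint = (2413/10, -59/2)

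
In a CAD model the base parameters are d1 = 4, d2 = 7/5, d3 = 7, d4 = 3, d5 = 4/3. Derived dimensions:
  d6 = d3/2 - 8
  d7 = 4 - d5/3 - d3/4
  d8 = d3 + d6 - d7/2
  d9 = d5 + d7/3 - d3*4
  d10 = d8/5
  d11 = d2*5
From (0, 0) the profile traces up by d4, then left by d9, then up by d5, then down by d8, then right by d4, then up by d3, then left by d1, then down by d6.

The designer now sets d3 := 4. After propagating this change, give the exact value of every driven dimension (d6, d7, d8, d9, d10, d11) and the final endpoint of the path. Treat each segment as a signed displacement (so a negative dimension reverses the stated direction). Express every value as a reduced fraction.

d6 = -6
d7 = 23/9
d8 = -59/18
d9 = -373/27
d10 = -59/90
d11 = 7
endpoint = (346/27, 317/18)

Apply edit: d3 := 4
  d6 = d3/2 - 8 = -6
  d7 = 4 - d5/3 - d3/4 = 23/9
  d8 = d3 + d6 - d7/2 = -59/18
  d9 = d5 + d7/3 - d3*4 = -373/27
  d10 = d8/5 = -59/90
  d11 = d2*5 = 7
Walk from origin (0, 0):
  seg 1: up by d4 = 3 → (0, 3)
  seg 2: left by d9 = -373/27 → (373/27, 3)
  seg 3: up by d5 = 4/3 → (373/27, 13/3)
  seg 4: down by d8 = -59/18 → (373/27, 137/18)
  seg 5: right by d4 = 3 → (454/27, 137/18)
  seg 6: up by d3 = 4 → (454/27, 209/18)
  seg 7: left by d1 = 4 → (346/27, 209/18)
  seg 8: down by d6 = -6 → (346/27, 317/18)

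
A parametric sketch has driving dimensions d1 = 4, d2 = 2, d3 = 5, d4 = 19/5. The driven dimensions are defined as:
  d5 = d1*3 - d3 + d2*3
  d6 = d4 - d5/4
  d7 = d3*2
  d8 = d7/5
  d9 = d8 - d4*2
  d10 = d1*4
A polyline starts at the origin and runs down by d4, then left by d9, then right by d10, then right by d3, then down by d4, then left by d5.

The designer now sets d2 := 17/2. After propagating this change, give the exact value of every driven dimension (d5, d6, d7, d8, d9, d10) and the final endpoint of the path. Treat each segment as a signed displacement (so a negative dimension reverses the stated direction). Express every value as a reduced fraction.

Apply edit: d2 := 17/2
  d5 = d1*3 - d3 + d2*3 = 65/2
  d6 = d4 - d5/4 = -173/40
  d7 = d3*2 = 10
  d8 = d7/5 = 2
  d9 = d8 - d4*2 = -28/5
  d10 = d1*4 = 16
Walk from origin (0, 0):
  seg 1: down by d4 = 19/5 → (0, -19/5)
  seg 2: left by d9 = -28/5 → (28/5, -19/5)
  seg 3: right by d10 = 16 → (108/5, -19/5)
  seg 4: right by d3 = 5 → (133/5, -19/5)
  seg 5: down by d4 = 19/5 → (133/5, -38/5)
  seg 6: left by d5 = 65/2 → (-59/10, -38/5)

d5 = 65/2
d6 = -173/40
d7 = 10
d8 = 2
d9 = -28/5
d10 = 16
endpoint = (-59/10, -38/5)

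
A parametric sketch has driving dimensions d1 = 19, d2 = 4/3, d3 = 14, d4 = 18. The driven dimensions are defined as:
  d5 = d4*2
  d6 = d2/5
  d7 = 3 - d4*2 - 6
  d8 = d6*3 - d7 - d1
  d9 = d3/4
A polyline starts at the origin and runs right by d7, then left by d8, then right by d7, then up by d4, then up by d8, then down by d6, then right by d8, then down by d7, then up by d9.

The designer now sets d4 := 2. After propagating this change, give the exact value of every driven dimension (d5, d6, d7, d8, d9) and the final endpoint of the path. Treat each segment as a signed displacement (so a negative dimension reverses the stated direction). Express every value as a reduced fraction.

d5 = 4
d6 = 4/15
d7 = -7
d8 = -56/5
d9 = 7/2
endpoint = (-14, 31/30)

Apply edit: d4 := 2
  d5 = d4*2 = 4
  d6 = d2/5 = 4/15
  d7 = 3 - d4*2 - 6 = -7
  d8 = d6*3 - d7 - d1 = -56/5
  d9 = d3/4 = 7/2
Walk from origin (0, 0):
  seg 1: right by d7 = -7 → (-7, 0)
  seg 2: left by d8 = -56/5 → (21/5, 0)
  seg 3: right by d7 = -7 → (-14/5, 0)
  seg 4: up by d4 = 2 → (-14/5, 2)
  seg 5: up by d8 = -56/5 → (-14/5, -46/5)
  seg 6: down by d6 = 4/15 → (-14/5, -142/15)
  seg 7: right by d8 = -56/5 → (-14, -142/15)
  seg 8: down by d7 = -7 → (-14, -37/15)
  seg 9: up by d9 = 7/2 → (-14, 31/30)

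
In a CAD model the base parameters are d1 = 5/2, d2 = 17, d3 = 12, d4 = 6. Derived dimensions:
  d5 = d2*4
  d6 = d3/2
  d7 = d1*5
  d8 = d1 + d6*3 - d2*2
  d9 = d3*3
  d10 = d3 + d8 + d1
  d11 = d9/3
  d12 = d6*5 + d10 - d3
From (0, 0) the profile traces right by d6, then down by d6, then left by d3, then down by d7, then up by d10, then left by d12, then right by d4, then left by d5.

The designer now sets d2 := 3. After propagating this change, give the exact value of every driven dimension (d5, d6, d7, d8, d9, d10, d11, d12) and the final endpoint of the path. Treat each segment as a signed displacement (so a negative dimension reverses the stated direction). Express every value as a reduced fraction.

d5 = 12
d6 = 6
d7 = 25/2
d8 = 29/2
d9 = 36
d10 = 29
d11 = 12
d12 = 47
endpoint = (-59, 21/2)

Apply edit: d2 := 3
  d5 = d2*4 = 12
  d6 = d3/2 = 6
  d7 = d1*5 = 25/2
  d8 = d1 + d6*3 - d2*2 = 29/2
  d9 = d3*3 = 36
  d10 = d3 + d8 + d1 = 29
  d11 = d9/3 = 12
  d12 = d6*5 + d10 - d3 = 47
Walk from origin (0, 0):
  seg 1: right by d6 = 6 → (6, 0)
  seg 2: down by d6 = 6 → (6, -6)
  seg 3: left by d3 = 12 → (-6, -6)
  seg 4: down by d7 = 25/2 → (-6, -37/2)
  seg 5: up by d10 = 29 → (-6, 21/2)
  seg 6: left by d12 = 47 → (-53, 21/2)
  seg 7: right by d4 = 6 → (-47, 21/2)
  seg 8: left by d5 = 12 → (-59, 21/2)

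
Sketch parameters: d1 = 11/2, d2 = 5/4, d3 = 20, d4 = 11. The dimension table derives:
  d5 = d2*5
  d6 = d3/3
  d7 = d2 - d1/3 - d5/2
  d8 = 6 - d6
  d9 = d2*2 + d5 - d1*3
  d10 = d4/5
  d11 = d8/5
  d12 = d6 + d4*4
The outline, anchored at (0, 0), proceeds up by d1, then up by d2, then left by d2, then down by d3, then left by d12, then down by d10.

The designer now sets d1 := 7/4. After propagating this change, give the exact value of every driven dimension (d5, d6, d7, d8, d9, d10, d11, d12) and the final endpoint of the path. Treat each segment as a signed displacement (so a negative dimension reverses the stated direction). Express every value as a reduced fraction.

Apply edit: d1 := 7/4
  d5 = d2*5 = 25/4
  d6 = d3/3 = 20/3
  d7 = d2 - d1/3 - d5/2 = -59/24
  d8 = 6 - d6 = -2/3
  d9 = d2*2 + d5 - d1*3 = 7/2
  d10 = d4/5 = 11/5
  d11 = d8/5 = -2/15
  d12 = d6 + d4*4 = 152/3
Walk from origin (0, 0):
  seg 1: up by d1 = 7/4 → (0, 7/4)
  seg 2: up by d2 = 5/4 → (0, 3)
  seg 3: left by d2 = 5/4 → (-5/4, 3)
  seg 4: down by d3 = 20 → (-5/4, -17)
  seg 5: left by d12 = 152/3 → (-623/12, -17)
  seg 6: down by d10 = 11/5 → (-623/12, -96/5)

d5 = 25/4
d6 = 20/3
d7 = -59/24
d8 = -2/3
d9 = 7/2
d10 = 11/5
d11 = -2/15
d12 = 152/3
endpoint = (-623/12, -96/5)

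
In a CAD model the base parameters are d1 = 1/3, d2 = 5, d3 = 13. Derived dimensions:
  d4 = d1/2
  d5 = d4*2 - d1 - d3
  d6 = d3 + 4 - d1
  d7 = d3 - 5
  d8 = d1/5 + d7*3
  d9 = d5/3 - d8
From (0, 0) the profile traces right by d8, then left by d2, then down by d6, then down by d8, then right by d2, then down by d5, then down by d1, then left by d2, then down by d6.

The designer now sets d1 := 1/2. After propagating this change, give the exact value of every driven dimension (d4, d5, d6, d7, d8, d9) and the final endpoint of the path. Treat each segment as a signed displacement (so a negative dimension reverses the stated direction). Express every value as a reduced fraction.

d4 = 1/4
d5 = -13
d6 = 33/2
d7 = 8
d8 = 241/10
d9 = -853/30
endpoint = (191/10, -223/5)

Apply edit: d1 := 1/2
  d4 = d1/2 = 1/4
  d5 = d4*2 - d1 - d3 = -13
  d6 = d3 + 4 - d1 = 33/2
  d7 = d3 - 5 = 8
  d8 = d1/5 + d7*3 = 241/10
  d9 = d5/3 - d8 = -853/30
Walk from origin (0, 0):
  seg 1: right by d8 = 241/10 → (241/10, 0)
  seg 2: left by d2 = 5 → (191/10, 0)
  seg 3: down by d6 = 33/2 → (191/10, -33/2)
  seg 4: down by d8 = 241/10 → (191/10, -203/5)
  seg 5: right by d2 = 5 → (241/10, -203/5)
  seg 6: down by d5 = -13 → (241/10, -138/5)
  seg 7: down by d1 = 1/2 → (241/10, -281/10)
  seg 8: left by d2 = 5 → (191/10, -281/10)
  seg 9: down by d6 = 33/2 → (191/10, -223/5)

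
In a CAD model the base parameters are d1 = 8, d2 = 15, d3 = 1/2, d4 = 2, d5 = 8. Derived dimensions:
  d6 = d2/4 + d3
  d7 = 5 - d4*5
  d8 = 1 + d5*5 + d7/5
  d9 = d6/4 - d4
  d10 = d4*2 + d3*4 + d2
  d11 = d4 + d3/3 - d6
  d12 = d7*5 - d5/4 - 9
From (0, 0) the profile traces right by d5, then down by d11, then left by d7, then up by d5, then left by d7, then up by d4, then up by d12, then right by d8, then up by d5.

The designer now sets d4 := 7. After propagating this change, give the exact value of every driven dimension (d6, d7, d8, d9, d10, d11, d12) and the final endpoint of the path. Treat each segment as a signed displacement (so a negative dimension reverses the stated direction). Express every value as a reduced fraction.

d6 = 17/4
d7 = -30
d8 = 35
d9 = -95/16
d10 = 31
d11 = 35/12
d12 = -161
endpoint = (103, -1691/12)

Apply edit: d4 := 7
  d6 = d2/4 + d3 = 17/4
  d7 = 5 - d4*5 = -30
  d8 = 1 + d5*5 + d7/5 = 35
  d9 = d6/4 - d4 = -95/16
  d10 = d4*2 + d3*4 + d2 = 31
  d11 = d4 + d3/3 - d6 = 35/12
  d12 = d7*5 - d5/4 - 9 = -161
Walk from origin (0, 0):
  seg 1: right by d5 = 8 → (8, 0)
  seg 2: down by d11 = 35/12 → (8, -35/12)
  seg 3: left by d7 = -30 → (38, -35/12)
  seg 4: up by d5 = 8 → (38, 61/12)
  seg 5: left by d7 = -30 → (68, 61/12)
  seg 6: up by d4 = 7 → (68, 145/12)
  seg 7: up by d12 = -161 → (68, -1787/12)
  seg 8: right by d8 = 35 → (103, -1787/12)
  seg 9: up by d5 = 8 → (103, -1691/12)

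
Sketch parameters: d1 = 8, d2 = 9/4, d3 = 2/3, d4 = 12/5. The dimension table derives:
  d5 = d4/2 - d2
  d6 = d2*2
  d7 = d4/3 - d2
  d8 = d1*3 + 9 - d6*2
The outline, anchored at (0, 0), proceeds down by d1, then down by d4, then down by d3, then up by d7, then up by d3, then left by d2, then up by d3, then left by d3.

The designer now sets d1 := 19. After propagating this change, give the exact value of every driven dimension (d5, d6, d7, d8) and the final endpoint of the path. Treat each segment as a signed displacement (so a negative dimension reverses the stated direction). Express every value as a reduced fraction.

d5 = -21/20
d6 = 9/2
d7 = -29/20
d8 = 57
endpoint = (-35/12, -1331/60)

Apply edit: d1 := 19
  d5 = d4/2 - d2 = -21/20
  d6 = d2*2 = 9/2
  d7 = d4/3 - d2 = -29/20
  d8 = d1*3 + 9 - d6*2 = 57
Walk from origin (0, 0):
  seg 1: down by d1 = 19 → (0, -19)
  seg 2: down by d4 = 12/5 → (0, -107/5)
  seg 3: down by d3 = 2/3 → (0, -331/15)
  seg 4: up by d7 = -29/20 → (0, -1411/60)
  seg 5: up by d3 = 2/3 → (0, -457/20)
  seg 6: left by d2 = 9/4 → (-9/4, -457/20)
  seg 7: up by d3 = 2/3 → (-9/4, -1331/60)
  seg 8: left by d3 = 2/3 → (-35/12, -1331/60)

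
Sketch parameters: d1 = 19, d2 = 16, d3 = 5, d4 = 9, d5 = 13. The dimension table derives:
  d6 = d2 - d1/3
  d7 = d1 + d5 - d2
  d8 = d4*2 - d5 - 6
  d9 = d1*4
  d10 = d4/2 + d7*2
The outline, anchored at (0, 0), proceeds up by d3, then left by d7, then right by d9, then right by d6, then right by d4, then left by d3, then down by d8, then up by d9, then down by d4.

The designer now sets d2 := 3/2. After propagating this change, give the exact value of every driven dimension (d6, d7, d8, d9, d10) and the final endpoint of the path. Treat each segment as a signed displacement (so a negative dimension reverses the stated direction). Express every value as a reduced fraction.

d6 = -29/6
d7 = 61/2
d8 = -1
d9 = 76
d10 = 131/2
endpoint = (134/3, 73)

Apply edit: d2 := 3/2
  d6 = d2 - d1/3 = -29/6
  d7 = d1 + d5 - d2 = 61/2
  d8 = d4*2 - d5 - 6 = -1
  d9 = d1*4 = 76
  d10 = d4/2 + d7*2 = 131/2
Walk from origin (0, 0):
  seg 1: up by d3 = 5 → (0, 5)
  seg 2: left by d7 = 61/2 → (-61/2, 5)
  seg 3: right by d9 = 76 → (91/2, 5)
  seg 4: right by d6 = -29/6 → (122/3, 5)
  seg 5: right by d4 = 9 → (149/3, 5)
  seg 6: left by d3 = 5 → (134/3, 5)
  seg 7: down by d8 = -1 → (134/3, 6)
  seg 8: up by d9 = 76 → (134/3, 82)
  seg 9: down by d4 = 9 → (134/3, 73)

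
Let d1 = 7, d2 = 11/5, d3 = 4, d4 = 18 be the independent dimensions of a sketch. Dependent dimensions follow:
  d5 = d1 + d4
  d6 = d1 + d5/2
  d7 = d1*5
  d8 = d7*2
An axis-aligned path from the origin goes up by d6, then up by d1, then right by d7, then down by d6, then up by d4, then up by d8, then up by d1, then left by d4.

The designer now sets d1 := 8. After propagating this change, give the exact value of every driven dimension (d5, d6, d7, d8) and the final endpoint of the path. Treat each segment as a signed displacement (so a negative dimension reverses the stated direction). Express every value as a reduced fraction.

Apply edit: d1 := 8
  d5 = d1 + d4 = 26
  d6 = d1 + d5/2 = 21
  d7 = d1*5 = 40
  d8 = d7*2 = 80
Walk from origin (0, 0):
  seg 1: up by d6 = 21 → (0, 21)
  seg 2: up by d1 = 8 → (0, 29)
  seg 3: right by d7 = 40 → (40, 29)
  seg 4: down by d6 = 21 → (40, 8)
  seg 5: up by d4 = 18 → (40, 26)
  seg 6: up by d8 = 80 → (40, 106)
  seg 7: up by d1 = 8 → (40, 114)
  seg 8: left by d4 = 18 → (22, 114)

d5 = 26
d6 = 21
d7 = 40
d8 = 80
endpoint = (22, 114)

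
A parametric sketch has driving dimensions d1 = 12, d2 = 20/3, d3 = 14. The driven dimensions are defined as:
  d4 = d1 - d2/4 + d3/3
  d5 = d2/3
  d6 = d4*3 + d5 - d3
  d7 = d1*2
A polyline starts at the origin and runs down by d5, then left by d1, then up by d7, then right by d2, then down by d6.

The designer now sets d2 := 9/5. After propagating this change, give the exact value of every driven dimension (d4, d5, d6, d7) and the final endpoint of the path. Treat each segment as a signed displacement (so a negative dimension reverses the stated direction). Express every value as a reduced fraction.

Apply edit: d2 := 9/5
  d4 = d1 - d2/4 + d3/3 = 973/60
  d5 = d2/3 = 3/5
  d6 = d4*3 + d5 - d3 = 141/4
  d7 = d1*2 = 24
Walk from origin (0, 0):
  seg 1: down by d5 = 3/5 → (0, -3/5)
  seg 2: left by d1 = 12 → (-12, -3/5)
  seg 3: up by d7 = 24 → (-12, 117/5)
  seg 4: right by d2 = 9/5 → (-51/5, 117/5)
  seg 5: down by d6 = 141/4 → (-51/5, -237/20)

d4 = 973/60
d5 = 3/5
d6 = 141/4
d7 = 24
endpoint = (-51/5, -237/20)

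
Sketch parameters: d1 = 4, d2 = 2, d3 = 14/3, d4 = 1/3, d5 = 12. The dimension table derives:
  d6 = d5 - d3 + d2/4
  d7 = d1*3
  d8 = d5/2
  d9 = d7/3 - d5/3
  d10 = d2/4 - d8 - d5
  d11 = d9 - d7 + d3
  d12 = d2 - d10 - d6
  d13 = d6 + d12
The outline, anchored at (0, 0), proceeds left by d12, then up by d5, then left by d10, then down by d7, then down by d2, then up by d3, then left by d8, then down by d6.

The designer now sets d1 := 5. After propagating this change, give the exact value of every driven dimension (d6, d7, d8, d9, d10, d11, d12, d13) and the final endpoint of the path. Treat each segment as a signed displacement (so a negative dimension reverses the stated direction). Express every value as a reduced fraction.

Apply edit: d1 := 5
  d6 = d5 - d3 + d2/4 = 47/6
  d7 = d1*3 = 15
  d8 = d5/2 = 6
  d9 = d7/3 - d5/3 = 1
  d10 = d2/4 - d8 - d5 = -35/2
  d11 = d9 - d7 + d3 = -28/3
  d12 = d2 - d10 - d6 = 35/3
  d13 = d6 + d12 = 39/2
Walk from origin (0, 0):
  seg 1: left by d12 = 35/3 → (-35/3, 0)
  seg 2: up by d5 = 12 → (-35/3, 12)
  seg 3: left by d10 = -35/2 → (35/6, 12)
  seg 4: down by d7 = 15 → (35/6, -3)
  seg 5: down by d2 = 2 → (35/6, -5)
  seg 6: up by d3 = 14/3 → (35/6, -1/3)
  seg 7: left by d8 = 6 → (-1/6, -1/3)
  seg 8: down by d6 = 47/6 → (-1/6, -49/6)

d6 = 47/6
d7 = 15
d8 = 6
d9 = 1
d10 = -35/2
d11 = -28/3
d12 = 35/3
d13 = 39/2
endpoint = (-1/6, -49/6)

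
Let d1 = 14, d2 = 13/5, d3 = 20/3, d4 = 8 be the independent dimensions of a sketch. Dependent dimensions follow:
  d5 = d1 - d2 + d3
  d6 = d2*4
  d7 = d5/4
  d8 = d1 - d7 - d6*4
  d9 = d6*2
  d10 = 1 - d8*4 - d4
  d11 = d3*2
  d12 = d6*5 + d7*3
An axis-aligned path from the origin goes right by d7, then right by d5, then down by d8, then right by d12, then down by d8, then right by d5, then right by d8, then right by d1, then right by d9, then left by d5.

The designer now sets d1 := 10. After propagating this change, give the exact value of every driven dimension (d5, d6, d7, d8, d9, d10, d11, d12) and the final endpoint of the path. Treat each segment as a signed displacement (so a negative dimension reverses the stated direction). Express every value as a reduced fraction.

d5 = 211/15
d6 = 52/5
d7 = 211/60
d8 = -2107/60
d9 = 104/5
d10 = 2002/15
d11 = 40/3
d12 = 1251/20
endpoint = (4549/60, 2107/30)

Apply edit: d1 := 10
  d5 = d1 - d2 + d3 = 211/15
  d6 = d2*4 = 52/5
  d7 = d5/4 = 211/60
  d8 = d1 - d7 - d6*4 = -2107/60
  d9 = d6*2 = 104/5
  d10 = 1 - d8*4 - d4 = 2002/15
  d11 = d3*2 = 40/3
  d12 = d6*5 + d7*3 = 1251/20
Walk from origin (0, 0):
  seg 1: right by d7 = 211/60 → (211/60, 0)
  seg 2: right by d5 = 211/15 → (211/12, 0)
  seg 3: down by d8 = -2107/60 → (211/12, 2107/60)
  seg 4: right by d12 = 1251/20 → (1202/15, 2107/60)
  seg 5: down by d8 = -2107/60 → (1202/15, 2107/30)
  seg 6: right by d5 = 211/15 → (471/5, 2107/30)
  seg 7: right by d8 = -2107/60 → (709/12, 2107/30)
  seg 8: right by d1 = 10 → (829/12, 2107/30)
  seg 9: right by d9 = 104/5 → (5393/60, 2107/30)
  seg 10: left by d5 = 211/15 → (4549/60, 2107/30)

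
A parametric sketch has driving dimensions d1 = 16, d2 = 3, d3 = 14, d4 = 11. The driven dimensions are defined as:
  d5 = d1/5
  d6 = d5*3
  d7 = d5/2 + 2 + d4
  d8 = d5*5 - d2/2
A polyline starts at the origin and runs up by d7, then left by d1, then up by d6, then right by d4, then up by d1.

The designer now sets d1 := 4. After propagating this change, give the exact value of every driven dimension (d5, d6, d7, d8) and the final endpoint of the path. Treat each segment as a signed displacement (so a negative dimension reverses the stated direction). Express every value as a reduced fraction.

Apply edit: d1 := 4
  d5 = d1/5 = 4/5
  d6 = d5*3 = 12/5
  d7 = d5/2 + 2 + d4 = 67/5
  d8 = d5*5 - d2/2 = 5/2
Walk from origin (0, 0):
  seg 1: up by d7 = 67/5 → (0, 67/5)
  seg 2: left by d1 = 4 → (-4, 67/5)
  seg 3: up by d6 = 12/5 → (-4, 79/5)
  seg 4: right by d4 = 11 → (7, 79/5)
  seg 5: up by d1 = 4 → (7, 99/5)

d5 = 4/5
d6 = 12/5
d7 = 67/5
d8 = 5/2
endpoint = (7, 99/5)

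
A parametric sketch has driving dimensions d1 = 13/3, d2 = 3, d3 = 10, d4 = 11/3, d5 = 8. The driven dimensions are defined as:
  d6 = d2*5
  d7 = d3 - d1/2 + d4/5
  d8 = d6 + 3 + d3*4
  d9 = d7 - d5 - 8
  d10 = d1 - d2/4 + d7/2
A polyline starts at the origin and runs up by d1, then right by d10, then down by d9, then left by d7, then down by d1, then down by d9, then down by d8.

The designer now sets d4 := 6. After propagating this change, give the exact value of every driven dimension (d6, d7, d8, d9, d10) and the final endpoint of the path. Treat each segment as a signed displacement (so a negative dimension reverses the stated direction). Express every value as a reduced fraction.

Apply edit: d4 := 6
  d6 = d2*5 = 15
  d7 = d3 - d1/2 + d4/5 = 271/30
  d8 = d6 + 3 + d3*4 = 58
  d9 = d7 - d5 - 8 = -209/30
  d10 = d1 - d2/4 + d7/2 = 81/10
Walk from origin (0, 0):
  seg 1: up by d1 = 13/3 → (0, 13/3)
  seg 2: right by d10 = 81/10 → (81/10, 13/3)
  seg 3: down by d9 = -209/30 → (81/10, 113/10)
  seg 4: left by d7 = 271/30 → (-14/15, 113/10)
  seg 5: down by d1 = 13/3 → (-14/15, 209/30)
  seg 6: down by d9 = -209/30 → (-14/15, 209/15)
  seg 7: down by d8 = 58 → (-14/15, -661/15)

d6 = 15
d7 = 271/30
d8 = 58
d9 = -209/30
d10 = 81/10
endpoint = (-14/15, -661/15)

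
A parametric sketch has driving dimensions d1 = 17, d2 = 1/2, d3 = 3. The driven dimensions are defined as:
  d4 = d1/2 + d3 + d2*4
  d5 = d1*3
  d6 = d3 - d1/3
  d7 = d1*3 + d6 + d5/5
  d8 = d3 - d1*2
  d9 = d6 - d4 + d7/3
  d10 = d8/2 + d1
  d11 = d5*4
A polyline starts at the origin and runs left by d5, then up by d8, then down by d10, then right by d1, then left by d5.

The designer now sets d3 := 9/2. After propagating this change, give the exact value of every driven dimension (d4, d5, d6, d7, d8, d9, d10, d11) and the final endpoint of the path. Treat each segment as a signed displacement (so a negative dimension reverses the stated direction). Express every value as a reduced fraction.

Apply edit: d3 := 9/2
  d4 = d1/2 + d3 + d2*4 = 15
  d5 = d1*3 = 51
  d6 = d3 - d1/3 = -7/6
  d7 = d1*3 + d6 + d5/5 = 1801/30
  d8 = d3 - d1*2 = -59/2
  d9 = d6 - d4 + d7/3 = 173/45
  d10 = d8/2 + d1 = 9/4
  d11 = d5*4 = 204
Walk from origin (0, 0):
  seg 1: left by d5 = 51 → (-51, 0)
  seg 2: up by d8 = -59/2 → (-51, -59/2)
  seg 3: down by d10 = 9/4 → (-51, -127/4)
  seg 4: right by d1 = 17 → (-34, -127/4)
  seg 5: left by d5 = 51 → (-85, -127/4)

d4 = 15
d5 = 51
d6 = -7/6
d7 = 1801/30
d8 = -59/2
d9 = 173/45
d10 = 9/4
d11 = 204
endpoint = (-85, -127/4)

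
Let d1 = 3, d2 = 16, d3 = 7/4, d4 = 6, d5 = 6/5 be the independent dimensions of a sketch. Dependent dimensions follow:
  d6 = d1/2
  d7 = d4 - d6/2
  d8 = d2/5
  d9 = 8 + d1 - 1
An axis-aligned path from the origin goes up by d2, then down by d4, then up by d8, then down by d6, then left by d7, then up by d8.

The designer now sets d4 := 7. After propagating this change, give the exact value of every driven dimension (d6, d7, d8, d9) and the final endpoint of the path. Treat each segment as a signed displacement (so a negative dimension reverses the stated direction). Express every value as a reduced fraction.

d6 = 3/2
d7 = 25/4
d8 = 16/5
d9 = 10
endpoint = (-25/4, 139/10)

Apply edit: d4 := 7
  d6 = d1/2 = 3/2
  d7 = d4 - d6/2 = 25/4
  d8 = d2/5 = 16/5
  d9 = 8 + d1 - 1 = 10
Walk from origin (0, 0):
  seg 1: up by d2 = 16 → (0, 16)
  seg 2: down by d4 = 7 → (0, 9)
  seg 3: up by d8 = 16/5 → (0, 61/5)
  seg 4: down by d6 = 3/2 → (0, 107/10)
  seg 5: left by d7 = 25/4 → (-25/4, 107/10)
  seg 6: up by d8 = 16/5 → (-25/4, 139/10)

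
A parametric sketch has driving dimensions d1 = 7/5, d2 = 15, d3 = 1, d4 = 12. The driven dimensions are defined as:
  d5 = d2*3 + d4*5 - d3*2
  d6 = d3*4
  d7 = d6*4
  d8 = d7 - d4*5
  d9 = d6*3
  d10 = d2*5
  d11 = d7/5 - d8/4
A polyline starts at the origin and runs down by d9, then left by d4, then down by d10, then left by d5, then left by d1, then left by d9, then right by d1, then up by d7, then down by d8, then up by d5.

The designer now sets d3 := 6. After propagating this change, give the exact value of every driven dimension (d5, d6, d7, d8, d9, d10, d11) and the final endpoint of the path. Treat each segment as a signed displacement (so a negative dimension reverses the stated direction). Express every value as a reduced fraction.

Apply edit: d3 := 6
  d5 = d2*3 + d4*5 - d3*2 = 93
  d6 = d3*4 = 24
  d7 = d6*4 = 96
  d8 = d7 - d4*5 = 36
  d9 = d6*3 = 72
  d10 = d2*5 = 75
  d11 = d7/5 - d8/4 = 51/5
Walk from origin (0, 0):
  seg 1: down by d9 = 72 → (0, -72)
  seg 2: left by d4 = 12 → (-12, -72)
  seg 3: down by d10 = 75 → (-12, -147)
  seg 4: left by d5 = 93 → (-105, -147)
  seg 5: left by d1 = 7/5 → (-532/5, -147)
  seg 6: left by d9 = 72 → (-892/5, -147)
  seg 7: right by d1 = 7/5 → (-177, -147)
  seg 8: up by d7 = 96 → (-177, -51)
  seg 9: down by d8 = 36 → (-177, -87)
  seg 10: up by d5 = 93 → (-177, 6)

d5 = 93
d6 = 24
d7 = 96
d8 = 36
d9 = 72
d10 = 75
d11 = 51/5
endpoint = (-177, 6)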